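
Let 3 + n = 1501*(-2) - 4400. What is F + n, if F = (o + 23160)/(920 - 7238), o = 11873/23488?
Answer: -1099425141473/148397184 ≈ -7408.7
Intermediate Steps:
o = 11873/23488 (o = 11873*(1/23488) = 11873/23488 ≈ 0.50549)
F = -543993953/148397184 (F = (11873/23488 + 23160)/(920 - 7238) = (543993953/23488)/(-6318) = (543993953/23488)*(-1/6318) = -543993953/148397184 ≈ -3.6658)
n = -7405 (n = -3 + (1501*(-2) - 4400) = -3 + (-3002 - 4400) = -3 - 7402 = -7405)
F + n = -543993953/148397184 - 7405 = -1099425141473/148397184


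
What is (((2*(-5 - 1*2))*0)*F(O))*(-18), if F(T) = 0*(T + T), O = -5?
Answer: 0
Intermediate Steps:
F(T) = 0 (F(T) = 0*(2*T) = 0)
(((2*(-5 - 1*2))*0)*F(O))*(-18) = (((2*(-5 - 1*2))*0)*0)*(-18) = (((2*(-5 - 2))*0)*0)*(-18) = (((2*(-7))*0)*0)*(-18) = (-14*0*0)*(-18) = (0*0)*(-18) = 0*(-18) = 0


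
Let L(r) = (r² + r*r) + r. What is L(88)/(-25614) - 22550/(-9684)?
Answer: 11854381/6890166 ≈ 1.7205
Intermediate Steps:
L(r) = r + 2*r² (L(r) = (r² + r²) + r = 2*r² + r = r + 2*r²)
L(88)/(-25614) - 22550/(-9684) = (88*(1 + 2*88))/(-25614) - 22550/(-9684) = (88*(1 + 176))*(-1/25614) - 22550*(-1/9684) = (88*177)*(-1/25614) + 11275/4842 = 15576*(-1/25614) + 11275/4842 = -2596/4269 + 11275/4842 = 11854381/6890166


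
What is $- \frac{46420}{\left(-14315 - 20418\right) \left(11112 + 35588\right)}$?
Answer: $\frac{2321}{81101555} \approx 2.8618 \cdot 10^{-5}$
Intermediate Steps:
$- \frac{46420}{\left(-14315 - 20418\right) \left(11112 + 35588\right)} = - \frac{46420}{\left(-34733\right) 46700} = - \frac{46420}{-1622031100} = \left(-46420\right) \left(- \frac{1}{1622031100}\right) = \frac{2321}{81101555}$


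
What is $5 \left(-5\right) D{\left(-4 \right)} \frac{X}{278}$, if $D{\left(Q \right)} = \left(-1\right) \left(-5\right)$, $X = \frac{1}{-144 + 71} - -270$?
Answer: $- \frac{2463625}{20294} \approx -121.4$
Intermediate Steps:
$X = \frac{19709}{73}$ ($X = \frac{1}{-73} + 270 = - \frac{1}{73} + 270 = \frac{19709}{73} \approx 269.99$)
$D{\left(Q \right)} = 5$
$5 \left(-5\right) D{\left(-4 \right)} \frac{X}{278} = 5 \left(-5\right) 5 \frac{19709}{73 \cdot 278} = \left(-25\right) 5 \cdot \frac{19709}{73} \cdot \frac{1}{278} = \left(-125\right) \frac{19709}{20294} = - \frac{2463625}{20294}$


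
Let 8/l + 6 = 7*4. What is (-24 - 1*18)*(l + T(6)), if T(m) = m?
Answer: -2940/11 ≈ -267.27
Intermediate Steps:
l = 4/11 (l = 8/(-6 + 7*4) = 8/(-6 + 28) = 8/22 = 8*(1/22) = 4/11 ≈ 0.36364)
(-24 - 1*18)*(l + T(6)) = (-24 - 1*18)*(4/11 + 6) = (-24 - 18)*(70/11) = -42*70/11 = -2940/11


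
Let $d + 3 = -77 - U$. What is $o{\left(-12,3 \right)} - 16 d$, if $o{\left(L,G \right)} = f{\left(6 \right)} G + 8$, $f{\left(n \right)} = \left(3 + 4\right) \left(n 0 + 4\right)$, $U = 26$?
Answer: $1788$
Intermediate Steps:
$f{\left(n \right)} = 28$ ($f{\left(n \right)} = 7 \left(0 + 4\right) = 7 \cdot 4 = 28$)
$o{\left(L,G \right)} = 8 + 28 G$ ($o{\left(L,G \right)} = 28 G + 8 = 8 + 28 G$)
$d = -106$ ($d = -3 - 103 = -106$)
$o{\left(-12,3 \right)} - 16 d = \left(8 + 28 \cdot 3\right) - -1696 = \left(8 + 84\right) + 1696 = 92 + 1696 = 1788$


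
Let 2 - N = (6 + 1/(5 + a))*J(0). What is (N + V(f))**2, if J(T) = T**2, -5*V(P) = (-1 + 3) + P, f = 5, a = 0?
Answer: 9/25 ≈ 0.36000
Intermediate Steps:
V(P) = -2/5 - P/5 (V(P) = -((-1 + 3) + P)/5 = -(2 + P)/5 = -2/5 - P/5)
N = 2 (N = 2 - (6 + 1/(5 + 0))*0**2 = 2 - (6 + 1/5)*0 = 2 - 31*0/5 = 2 - 1*0 = 2 + 0 = 2)
(N + V(f))**2 = (2 + (-2/5 - 1/5*5))**2 = (2 + (-2/5 - 1))**2 = (2 - 7/5)**2 = (3/5)**2 = 9/25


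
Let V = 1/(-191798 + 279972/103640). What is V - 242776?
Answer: -1206454984241022/4969416187 ≈ -2.4278e+5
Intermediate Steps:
V = -25910/4969416187 (V = 1/(-191798 + 279972*(1/103640)) = 1/(-191798 + 69993/25910) = 1/(-4969416187/25910) = -25910/4969416187 ≈ -5.2139e-6)
V - 242776 = -25910/4969416187 - 242776 = -1206454984241022/4969416187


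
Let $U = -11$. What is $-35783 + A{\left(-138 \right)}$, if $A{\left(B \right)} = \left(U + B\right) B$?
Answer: $-15221$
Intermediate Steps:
$A{\left(B \right)} = B \left(-11 + B\right)$ ($A{\left(B \right)} = \left(-11 + B\right) B = B \left(-11 + B\right)$)
$-35783 + A{\left(-138 \right)} = -35783 - 138 \left(-11 - 138\right) = -35783 - -20562 = -35783 + 20562 = -15221$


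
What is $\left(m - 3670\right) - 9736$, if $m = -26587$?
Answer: $-39993$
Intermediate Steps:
$\left(m - 3670\right) - 9736 = \left(-26587 - 3670\right) - 9736 = -30257 - 9736 = -39993$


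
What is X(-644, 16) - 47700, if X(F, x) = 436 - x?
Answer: -47280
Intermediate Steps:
X(-644, 16) - 47700 = (436 - 1*16) - 47700 = (436 - 16) - 47700 = 420 - 47700 = -47280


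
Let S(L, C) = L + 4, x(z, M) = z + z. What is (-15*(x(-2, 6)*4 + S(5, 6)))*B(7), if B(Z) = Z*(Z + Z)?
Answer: 10290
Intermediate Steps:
x(z, M) = 2*z
B(Z) = 2*Z² (B(Z) = Z*(2*Z) = 2*Z²)
S(L, C) = 4 + L
(-15*(x(-2, 6)*4 + S(5, 6)))*B(7) = (-15*((2*(-2))*4 + (4 + 5)))*(2*7²) = (-15*(-4*4 + 9))*(2*49) = -15*(-16 + 9)*98 = -15*(-7)*98 = 105*98 = 10290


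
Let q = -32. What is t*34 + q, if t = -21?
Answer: -746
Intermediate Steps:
t*34 + q = -21*34 - 32 = -714 - 32 = -746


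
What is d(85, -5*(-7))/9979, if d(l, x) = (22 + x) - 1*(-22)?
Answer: 79/9979 ≈ 0.0079166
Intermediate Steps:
d(l, x) = 44 + x (d(l, x) = (22 + x) + 22 = 44 + x)
d(85, -5*(-7))/9979 = (44 - 5*(-7))/9979 = (44 + 35)*(1/9979) = 79*(1/9979) = 79/9979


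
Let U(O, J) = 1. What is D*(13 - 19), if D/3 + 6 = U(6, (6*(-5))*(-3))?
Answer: 90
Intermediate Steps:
D = -15 (D = -18 + 3*1 = -18 + 3 = -15)
D*(13 - 19) = -15*(13 - 19) = -15*(-6) = 90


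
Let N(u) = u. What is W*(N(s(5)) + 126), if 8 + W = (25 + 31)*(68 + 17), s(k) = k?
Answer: 622512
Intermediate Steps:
W = 4752 (W = -8 + (25 + 31)*(68 + 17) = -8 + 56*85 = -8 + 4760 = 4752)
W*(N(s(5)) + 126) = 4752*(5 + 126) = 4752*131 = 622512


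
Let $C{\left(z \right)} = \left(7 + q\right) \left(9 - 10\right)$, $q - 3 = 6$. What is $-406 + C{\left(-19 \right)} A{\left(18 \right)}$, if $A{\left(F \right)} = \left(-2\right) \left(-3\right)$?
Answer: $-502$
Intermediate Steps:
$q = 9$ ($q = 3 + 6 = 9$)
$A{\left(F \right)} = 6$
$C{\left(z \right)} = -16$ ($C{\left(z \right)} = \left(7 + 9\right) \left(9 - 10\right) = 16 \left(-1\right) = -16$)
$-406 + C{\left(-19 \right)} A{\left(18 \right)} = -406 - 96 = -502$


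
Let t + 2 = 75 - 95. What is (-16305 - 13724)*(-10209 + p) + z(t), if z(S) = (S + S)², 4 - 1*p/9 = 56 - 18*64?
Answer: 9280897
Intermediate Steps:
t = -22 (t = -2 + (75 - 95) = -2 - 20 = -22)
p = 9900 (p = 36 - 9*(56 - 18*64) = 36 - 9*(56 - 1152) = 36 - 9*(-1096) = 36 + 9864 = 9900)
z(S) = 4*S² (z(S) = (2*S)² = 4*S²)
(-16305 - 13724)*(-10209 + p) + z(t) = (-16305 - 13724)*(-10209 + 9900) + 4*(-22)² = -30029*(-309) + 4*484 = 9278961 + 1936 = 9280897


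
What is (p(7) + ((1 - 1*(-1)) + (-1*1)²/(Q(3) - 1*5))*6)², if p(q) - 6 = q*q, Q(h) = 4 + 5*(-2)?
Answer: 534361/121 ≈ 4416.2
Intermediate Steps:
Q(h) = -6 (Q(h) = 4 - 10 = -6)
p(q) = 6 + q² (p(q) = 6 + q*q = 6 + q²)
(p(7) + ((1 - 1*(-1)) + (-1*1)²/(Q(3) - 1*5))*6)² = ((6 + 7²) + ((1 - 1*(-1)) + (-1*1)²/(-6 - 1*5))*6)² = ((6 + 49) + ((1 + 1) + (-1)²/(-6 - 5))*6)² = (55 + (2 + 1/(-11))*6)² = (55 + (2 + 1*(-1/11))*6)² = (55 + (2 - 1/11)*6)² = (55 + (21/11)*6)² = (55 + 126/11)² = (731/11)² = 534361/121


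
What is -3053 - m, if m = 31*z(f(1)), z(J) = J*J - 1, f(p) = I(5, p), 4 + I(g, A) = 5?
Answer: -3053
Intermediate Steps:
I(g, A) = 1 (I(g, A) = -4 + 5 = 1)
f(p) = 1
z(J) = -1 + J**2 (z(J) = J**2 - 1 = -1 + J**2)
m = 0 (m = 31*(-1 + 1**2) = 31*(-1 + 1) = 31*0 = 0)
-3053 - m = -3053 - 1*0 = -3053 + 0 = -3053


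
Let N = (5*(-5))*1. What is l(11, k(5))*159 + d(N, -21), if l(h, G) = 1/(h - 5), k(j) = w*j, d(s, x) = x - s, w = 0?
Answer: 61/2 ≈ 30.500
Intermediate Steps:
N = -25 (N = -25*1 = -25)
k(j) = 0 (k(j) = 0*j = 0)
l(h, G) = 1/(-5 + h)
l(11, k(5))*159 + d(N, -21) = 159/(-5 + 11) + (-21 - 1*(-25)) = 159/6 + (-21 + 25) = (⅙)*159 + 4 = 53/2 + 4 = 61/2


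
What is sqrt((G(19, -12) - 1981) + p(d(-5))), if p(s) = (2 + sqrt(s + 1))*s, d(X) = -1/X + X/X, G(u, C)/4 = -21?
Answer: sqrt(-51565 + 6*sqrt(55))/5 ≈ 45.396*I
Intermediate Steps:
G(u, C) = -84 (G(u, C) = 4*(-21) = -84)
d(X) = 1 - 1/X (d(X) = -1/X + 1 = 1 - 1/X)
p(s) = s*(2 + sqrt(1 + s)) (p(s) = (2 + sqrt(1 + s))*s = s*(2 + sqrt(1 + s)))
sqrt((G(19, -12) - 1981) + p(d(-5))) = sqrt((-84 - 1981) + ((-1 - 5)/(-5))*(2 + sqrt(1 + (-1 - 5)/(-5)))) = sqrt(-2065 + (-1/5*(-6))*(2 + sqrt(1 - 1/5*(-6)))) = sqrt(-2065 + 6*(2 + sqrt(1 + 6/5))/5) = sqrt(-2065 + 6*(2 + sqrt(11/5))/5) = sqrt(-2065 + 6*(2 + sqrt(55)/5)/5) = sqrt(-2065 + (12/5 + 6*sqrt(55)/25)) = sqrt(-10313/5 + 6*sqrt(55)/25)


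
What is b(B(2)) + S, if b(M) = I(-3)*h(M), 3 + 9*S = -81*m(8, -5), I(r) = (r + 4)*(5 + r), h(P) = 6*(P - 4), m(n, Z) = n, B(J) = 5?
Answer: -181/3 ≈ -60.333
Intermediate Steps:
h(P) = -24 + 6*P (h(P) = 6*(-4 + P) = -24 + 6*P)
I(r) = (4 + r)*(5 + r)
S = -217/3 (S = -⅓ + (-81*8)/9 = -⅓ + (⅑)*(-648) = -⅓ - 72 = -217/3 ≈ -72.333)
b(M) = -48 + 12*M (b(M) = (20 + (-3)² + 9*(-3))*(-24 + 6*M) = (20 + 9 - 27)*(-24 + 6*M) = 2*(-24 + 6*M) = -48 + 12*M)
b(B(2)) + S = (-48 + 12*5) - 217/3 = (-48 + 60) - 217/3 = 12 - 217/3 = -181/3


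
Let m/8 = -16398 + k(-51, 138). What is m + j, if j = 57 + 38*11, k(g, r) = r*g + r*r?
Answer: -34661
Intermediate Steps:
k(g, r) = r**2 + g*r (k(g, r) = g*r + r**2 = r**2 + g*r)
m = -35136 (m = 8*(-16398 + 138*(-51 + 138)) = 8*(-16398 + 138*87) = 8*(-16398 + 12006) = 8*(-4392) = -35136)
j = 475 (j = 57 + 418 = 475)
m + j = -35136 + 475 = -34661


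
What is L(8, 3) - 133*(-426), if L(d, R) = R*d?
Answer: 56682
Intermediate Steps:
L(8, 3) - 133*(-426) = 3*8 - 133*(-426) = 24 + 56658 = 56682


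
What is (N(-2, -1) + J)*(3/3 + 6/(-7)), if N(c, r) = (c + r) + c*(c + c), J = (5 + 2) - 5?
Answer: 1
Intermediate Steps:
J = 2 (J = 7 - 5 = 2)
N(c, r) = c + r + 2*c**2 (N(c, r) = (c + r) + c*(2*c) = (c + r) + 2*c**2 = c + r + 2*c**2)
(N(-2, -1) + J)*(3/3 + 6/(-7)) = ((-2 - 1 + 2*(-2)**2) + 2)*(3/3 + 6/(-7)) = ((-2 - 1 + 2*4) + 2)*(3*(1/3) + 6*(-1/7)) = ((-2 - 1 + 8) + 2)*(1 - 6/7) = (5 + 2)*(1/7) = 7*(1/7) = 1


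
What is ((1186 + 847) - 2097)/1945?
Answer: -64/1945 ≈ -0.032905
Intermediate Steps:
((1186 + 847) - 2097)/1945 = (2033 - 2097)*(1/1945) = -64*1/1945 = -64/1945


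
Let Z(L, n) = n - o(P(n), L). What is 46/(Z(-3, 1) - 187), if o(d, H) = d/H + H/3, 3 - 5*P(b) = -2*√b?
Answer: -69/277 ≈ -0.24910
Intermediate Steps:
P(b) = ⅗ + 2*√b/5 (P(b) = ⅗ - (-2)*√b/5 = ⅗ + 2*√b/5)
o(d, H) = H/3 + d/H (o(d, H) = d/H + H*(⅓) = d/H + H/3 = H/3 + d/H)
Z(L, n) = n - L/3 - (⅗ + 2*√n/5)/L (Z(L, n) = n - (L/3 + (⅗ + 2*√n/5)/L) = n + (-L/3 - (⅗ + 2*√n/5)/L) = n - L/3 - (⅗ + 2*√n/5)/L)
46/(Z(-3, 1) - 187) = 46/((1/15)*(-9 - 6*√1 + 5*(-3)*(-1*(-3) + 3*1))/(-3) - 187) = 46/((1/15)*(-⅓)*(-9 - 6*1 + 5*(-3)*(3 + 3)) - 187) = 46/((1/15)*(-⅓)*(-9 - 6 + 5*(-3)*6) - 187) = 46/((1/15)*(-⅓)*(-9 - 6 - 90) - 187) = 46/((1/15)*(-⅓)*(-105) - 187) = 46/(7/3 - 187) = 46/(-554/3) = 46*(-3/554) = -69/277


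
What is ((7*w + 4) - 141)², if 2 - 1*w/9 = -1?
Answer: 2704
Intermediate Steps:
w = 27 (w = 18 - 9*(-1) = 18 + 9 = 27)
((7*w + 4) - 141)² = ((7*27 + 4) - 141)² = ((189 + 4) - 141)² = (193 - 141)² = 52² = 2704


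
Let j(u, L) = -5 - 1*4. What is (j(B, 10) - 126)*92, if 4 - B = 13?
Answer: -12420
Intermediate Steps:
B = -9 (B = 4 - 1*13 = 4 - 13 = -9)
j(u, L) = -9 (j(u, L) = -5 - 4 = -9)
(j(B, 10) - 126)*92 = (-9 - 126)*92 = -135*92 = -12420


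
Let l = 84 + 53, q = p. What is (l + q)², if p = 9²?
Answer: 47524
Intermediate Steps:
p = 81
q = 81
l = 137
(l + q)² = (137 + 81)² = 218² = 47524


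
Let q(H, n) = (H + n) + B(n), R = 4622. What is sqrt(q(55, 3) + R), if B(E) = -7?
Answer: sqrt(4673) ≈ 68.359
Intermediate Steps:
q(H, n) = -7 + H + n (q(H, n) = (H + n) - 7 = -7 + H + n)
sqrt(q(55, 3) + R) = sqrt((-7 + 55 + 3) + 4622) = sqrt(51 + 4622) = sqrt(4673)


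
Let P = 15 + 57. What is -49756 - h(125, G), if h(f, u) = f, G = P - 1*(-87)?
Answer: -49881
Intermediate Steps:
P = 72
G = 159 (G = 72 - 1*(-87) = 72 + 87 = 159)
-49756 - h(125, G) = -49756 - 1*125 = -49756 - 125 = -49881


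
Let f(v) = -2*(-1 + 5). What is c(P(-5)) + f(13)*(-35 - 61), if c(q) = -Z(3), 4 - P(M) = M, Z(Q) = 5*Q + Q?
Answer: 750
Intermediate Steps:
Z(Q) = 6*Q
P(M) = 4 - M
c(q) = -18 (c(q) = -6*3 = -1*18 = -18)
f(v) = -8 (f(v) = -2*4 = -8)
c(P(-5)) + f(13)*(-35 - 61) = -18 - 8*(-35 - 61) = -18 - 8*(-96) = -18 + 768 = 750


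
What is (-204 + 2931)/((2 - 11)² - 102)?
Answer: -909/7 ≈ -129.86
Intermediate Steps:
(-204 + 2931)/((2 - 11)² - 102) = 2727/((-9)² - 102) = 2727/(81 - 102) = 2727/(-21) = 2727*(-1/21) = -909/7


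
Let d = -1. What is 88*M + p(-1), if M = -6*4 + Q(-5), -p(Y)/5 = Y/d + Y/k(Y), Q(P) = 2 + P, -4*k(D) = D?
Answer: -2361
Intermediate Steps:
k(D) = -D/4
p(Y) = 20 + 5*Y (p(Y) = -5*(Y/(-1) + Y/((-Y/4))) = -5*(Y*(-1) + Y*(-4/Y)) = -5*(-Y - 4) = -5*(-4 - Y) = 20 + 5*Y)
M = -27 (M = -6*4 + (2 - 5) = -24 - 3 = -27)
88*M + p(-1) = 88*(-27) + (20 + 5*(-1)) = -2376 + (20 - 5) = -2376 + 15 = -2361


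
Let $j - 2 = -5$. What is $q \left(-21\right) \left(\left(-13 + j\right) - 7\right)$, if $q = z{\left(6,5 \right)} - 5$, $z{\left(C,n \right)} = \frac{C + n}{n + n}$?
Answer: $- \frac{18837}{10} \approx -1883.7$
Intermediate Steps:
$j = -3$ ($j = 2 - 5 = -3$)
$z{\left(C,n \right)} = \frac{C + n}{2 n}$
$q = - \frac{39}{10}$ ($q = \frac{6 + 5}{2 \cdot 5} - 5 = \frac{1}{2} \cdot \frac{1}{5} \cdot 11 - 5 = \frac{11}{10} - 5 = - \frac{39}{10} \approx -3.9$)
$q \left(-21\right) \left(\left(-13 + j\right) - 7\right) = \left(- \frac{39}{10}\right) \left(-21\right) \left(\left(-13 - 3\right) - 7\right) = \frac{819 \left(-16 - 7\right)}{10} = \frac{819}{10} \left(-23\right) = - \frac{18837}{10}$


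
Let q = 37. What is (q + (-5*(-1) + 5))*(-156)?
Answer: -7332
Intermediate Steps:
(q + (-5*(-1) + 5))*(-156) = (37 + (-5*(-1) + 5))*(-156) = (37 + (5 + 5))*(-156) = (37 + 10)*(-156) = 47*(-156) = -7332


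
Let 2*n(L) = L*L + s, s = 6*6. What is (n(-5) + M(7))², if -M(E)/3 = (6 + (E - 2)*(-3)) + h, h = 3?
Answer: 9409/4 ≈ 2352.3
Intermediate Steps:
s = 36
n(L) = 18 + L²/2 (n(L) = (L*L + 36)/2 = (L² + 36)/2 = (36 + L²)/2 = 18 + L²/2)
M(E) = -45 + 9*E (M(E) = -3*((6 + (E - 2)*(-3)) + 3) = -3*((6 + (-2 + E)*(-3)) + 3) = -3*((6 + (6 - 3*E)) + 3) = -3*((12 - 3*E) + 3) = -3*(15 - 3*E) = -45 + 9*E)
(n(-5) + M(7))² = ((18 + (½)*(-5)²) + (-45 + 9*7))² = ((18 + (½)*25) + (-45 + 63))² = ((18 + 25/2) + 18)² = (61/2 + 18)² = (97/2)² = 9409/4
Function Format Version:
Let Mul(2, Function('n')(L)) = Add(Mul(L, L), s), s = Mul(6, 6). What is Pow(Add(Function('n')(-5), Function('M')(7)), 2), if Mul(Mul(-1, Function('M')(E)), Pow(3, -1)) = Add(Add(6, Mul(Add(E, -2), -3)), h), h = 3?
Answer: Rational(9409, 4) ≈ 2352.3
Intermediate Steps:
s = 36
Function('n')(L) = Add(18, Mul(Rational(1, 2), Pow(L, 2))) (Function('n')(L) = Mul(Rational(1, 2), Add(Mul(L, L), 36)) = Mul(Rational(1, 2), Add(Pow(L, 2), 36)) = Mul(Rational(1, 2), Add(36, Pow(L, 2))) = Add(18, Mul(Rational(1, 2), Pow(L, 2))))
Function('M')(E) = Add(-45, Mul(9, E)) (Function('M')(E) = Mul(-3, Add(Add(6, Mul(Add(E, -2), -3)), 3)) = Mul(-3, Add(Add(6, Mul(Add(-2, E), -3)), 3)) = Mul(-3, Add(Add(6, Add(6, Mul(-3, E))), 3)) = Mul(-3, Add(Add(12, Mul(-3, E)), 3)) = Mul(-3, Add(15, Mul(-3, E))) = Add(-45, Mul(9, E)))
Pow(Add(Function('n')(-5), Function('M')(7)), 2) = Pow(Add(Add(18, Mul(Rational(1, 2), Pow(-5, 2))), Add(-45, Mul(9, 7))), 2) = Pow(Add(Add(18, Mul(Rational(1, 2), 25)), Add(-45, 63)), 2) = Pow(Add(Add(18, Rational(25, 2)), 18), 2) = Pow(Add(Rational(61, 2), 18), 2) = Pow(Rational(97, 2), 2) = Rational(9409, 4)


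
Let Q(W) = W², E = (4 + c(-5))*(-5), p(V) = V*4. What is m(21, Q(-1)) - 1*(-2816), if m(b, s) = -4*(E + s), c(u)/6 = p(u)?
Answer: 492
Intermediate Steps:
p(V) = 4*V
c(u) = 24*u (c(u) = 6*(4*u) = 24*u)
E = 580 (E = (4 + 24*(-5))*(-5) = (4 - 120)*(-5) = -116*(-5) = 580)
m(b, s) = -2320 - 4*s (m(b, s) = -4*(580 + s) = -2320 - 4*s)
m(21, Q(-1)) - 1*(-2816) = (-2320 - 4*(-1)²) - 1*(-2816) = (-2320 - 4*1) + 2816 = (-2320 - 4) + 2816 = -2324 + 2816 = 492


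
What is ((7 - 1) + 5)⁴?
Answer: 14641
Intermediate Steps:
((7 - 1) + 5)⁴ = (6 + 5)⁴ = 11⁴ = 14641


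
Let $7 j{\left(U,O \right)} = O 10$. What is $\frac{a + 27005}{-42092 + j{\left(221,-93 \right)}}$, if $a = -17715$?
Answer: $- \frac{32515}{147787} \approx -0.22001$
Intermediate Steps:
$j{\left(U,O \right)} = \frac{10 O}{7}$ ($j{\left(U,O \right)} = \frac{O 10}{7} = \frac{10 O}{7}$)
$\frac{a + 27005}{-42092 + j{\left(221,-93 \right)}} = \frac{-17715 + 27005}{-42092 + \frac{10}{7} \left(-93\right)} = \frac{9290}{-42092 - \frac{930}{7}} = \frac{9290}{- \frac{295574}{7}} = 9290 \left(- \frac{7}{295574}\right) = - \frac{32515}{147787}$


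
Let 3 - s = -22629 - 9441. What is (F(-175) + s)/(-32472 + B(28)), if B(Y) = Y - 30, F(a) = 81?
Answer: -16077/16237 ≈ -0.99015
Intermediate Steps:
B(Y) = -30 + Y
s = 32073 (s = 3 - (-22629 - 9441) = 3 - 1*(-32070) = 3 + 32070 = 32073)
(F(-175) + s)/(-32472 + B(28)) = (81 + 32073)/(-32472 + (-30 + 28)) = 32154/(-32472 - 2) = 32154/(-32474) = 32154*(-1/32474) = -16077/16237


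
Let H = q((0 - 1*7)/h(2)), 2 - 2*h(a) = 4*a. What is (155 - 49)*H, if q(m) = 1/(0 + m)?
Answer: 318/7 ≈ 45.429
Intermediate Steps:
h(a) = 1 - 2*a
q(m) = 1/m
H = 3/7 (H = 1/((0 - 1*7)/(1 - 2*2)) = 1/((0 - 7)/(1 - 4)) = 1/(-7/(-3)) = 1/(-7*(-⅓)) = 1/(7/3) = 3/7 ≈ 0.42857)
(155 - 49)*H = (155 - 49)*(3/7) = 106*(3/7) = 318/7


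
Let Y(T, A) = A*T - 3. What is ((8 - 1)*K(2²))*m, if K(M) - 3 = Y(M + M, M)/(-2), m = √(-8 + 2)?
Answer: -161*I*√6/2 ≈ -197.18*I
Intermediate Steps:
m = I*√6 (m = √(-6) = I*√6 ≈ 2.4495*I)
Y(T, A) = -3 + A*T
K(M) = 9/2 - M² (K(M) = 3 + (-3 + M*(M + M))/(-2) = 3 + (-3 + M*(2*M))*(-½) = 3 + (-3 + 2*M²)*(-½) = 3 + (3/2 - M²) = 9/2 - M²)
((8 - 1)*K(2²))*m = ((8 - 1)*(9/2 - (2²)²))*(I*√6) = (7*(9/2 - 1*4²))*(I*√6) = (7*(9/2 - 1*16))*(I*√6) = (7*(9/2 - 16))*(I*√6) = (7*(-23/2))*(I*√6) = -161*I*√6/2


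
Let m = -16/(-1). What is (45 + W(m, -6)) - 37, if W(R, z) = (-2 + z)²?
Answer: 72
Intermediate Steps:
m = 16 (m = -16*(-1) = 16)
(45 + W(m, -6)) - 37 = (45 + (-2 - 6)²) - 37 = (45 + (-8)²) - 37 = (45 + 64) - 37 = 109 - 37 = 72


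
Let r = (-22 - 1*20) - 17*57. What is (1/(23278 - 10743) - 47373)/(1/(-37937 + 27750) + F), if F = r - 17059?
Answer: 6049249983598/2307431405685 ≈ 2.6216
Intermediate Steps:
r = -1011 (r = (-22 - 20) - 969 = -42 - 969 = -1011)
F = -18070 (F = -1011 - 17059 = -18070)
(1/(23278 - 10743) - 47373)/(1/(-37937 + 27750) + F) = (1/(23278 - 10743) - 47373)/(1/(-37937 + 27750) - 18070) = (1/12535 - 47373)/(1/(-10187) - 18070) = (1/12535 - 47373)/(-1/10187 - 18070) = -593820554/(12535*(-184079091/10187)) = -593820554/12535*(-10187/184079091) = 6049249983598/2307431405685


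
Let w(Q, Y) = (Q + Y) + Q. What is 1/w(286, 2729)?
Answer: 1/3301 ≈ 0.00030294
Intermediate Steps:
w(Q, Y) = Y + 2*Q
1/w(286, 2729) = 1/(2729 + 2*286) = 1/(2729 + 572) = 1/3301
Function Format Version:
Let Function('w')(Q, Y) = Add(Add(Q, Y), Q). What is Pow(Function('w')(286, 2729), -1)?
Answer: Rational(1, 3301) ≈ 0.00030294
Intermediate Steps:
Function('w')(Q, Y) = Add(Y, Mul(2, Q))
Pow(Function('w')(286, 2729), -1) = Pow(Add(2729, Mul(2, 286)), -1) = Pow(Add(2729, 572), -1) = Pow(3301, -1) = Rational(1, 3301)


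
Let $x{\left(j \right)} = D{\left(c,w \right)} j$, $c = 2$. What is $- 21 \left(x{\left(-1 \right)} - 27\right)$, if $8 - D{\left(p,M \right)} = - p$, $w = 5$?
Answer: $777$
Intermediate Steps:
$D{\left(p,M \right)} = 8 + p$ ($D{\left(p,M \right)} = 8 - - p = 8 + p$)
$x{\left(j \right)} = 10 j$ ($x{\left(j \right)} = \left(8 + 2\right) j = 10 j$)
$- 21 \left(x{\left(-1 \right)} - 27\right) = - 21 \left(10 \left(-1\right) - 27\right) = - 21 \left(-10 - 27\right) = \left(-21\right) \left(-37\right) = 777$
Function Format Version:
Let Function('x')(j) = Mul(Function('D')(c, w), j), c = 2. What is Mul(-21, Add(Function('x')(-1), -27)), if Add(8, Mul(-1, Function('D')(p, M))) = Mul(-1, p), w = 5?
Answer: 777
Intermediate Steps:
Function('D')(p, M) = Add(8, p) (Function('D')(p, M) = Add(8, Mul(-1, Mul(-1, p))) = Add(8, p))
Function('x')(j) = Mul(10, j) (Function('x')(j) = Mul(Add(8, 2), j) = Mul(10, j))
Mul(-21, Add(Function('x')(-1), -27)) = Mul(-21, Add(Mul(10, -1), -27)) = Mul(-21, Add(-10, -27)) = Mul(-21, -37) = 777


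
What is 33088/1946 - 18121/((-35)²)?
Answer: 376381/170275 ≈ 2.2104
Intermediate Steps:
33088/1946 - 18121/((-35)²) = 33088*(1/1946) - 18121/1225 = 16544/973 - 18121*1/1225 = 16544/973 - 18121/1225 = 376381/170275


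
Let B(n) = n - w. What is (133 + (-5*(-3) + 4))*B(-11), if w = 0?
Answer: -1672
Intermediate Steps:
B(n) = n (B(n) = n - 1*0 = n + 0 = n)
(133 + (-5*(-3) + 4))*B(-11) = (133 + (-5*(-3) + 4))*(-11) = (133 + (15 + 4))*(-11) = (133 + 19)*(-11) = 152*(-11) = -1672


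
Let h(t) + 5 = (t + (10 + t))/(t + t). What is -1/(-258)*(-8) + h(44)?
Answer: -22235/5676 ≈ -3.9174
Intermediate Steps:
h(t) = -5 + (10 + 2*t)/(2*t) (h(t) = -5 + (t + (10 + t))/(t + t) = -5 + (10 + 2*t)/((2*t)) = -5 + (10 + 2*t)*(1/(2*t)) = -5 + (10 + 2*t)/(2*t))
-1/(-258)*(-8) + h(44) = -1/(-258)*(-8) + (-4 + 5/44) = -1*(-1/258)*(-8) + (-4 + 5*(1/44)) = (1/258)*(-8) + (-4 + 5/44) = -4/129 - 171/44 = -22235/5676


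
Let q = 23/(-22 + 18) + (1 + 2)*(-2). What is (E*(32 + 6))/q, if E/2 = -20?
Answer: 6080/47 ≈ 129.36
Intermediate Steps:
E = -40 (E = 2*(-20) = -40)
q = -47/4 (q = 23/(-4) + 3*(-2) = -¼*23 - 6 = -23/4 - 6 = -47/4 ≈ -11.750)
(E*(32 + 6))/q = (-40*(32 + 6))/(-47/4) = -40*38*(-4/47) = -1520*(-4/47) = 6080/47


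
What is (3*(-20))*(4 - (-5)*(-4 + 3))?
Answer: 60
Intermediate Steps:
(3*(-20))*(4 - (-5)*(-4 + 3)) = -60*(4 - (-5)*(-1)) = -60*(4 - 1*5) = -60*(4 - 5) = -60*(-1) = 60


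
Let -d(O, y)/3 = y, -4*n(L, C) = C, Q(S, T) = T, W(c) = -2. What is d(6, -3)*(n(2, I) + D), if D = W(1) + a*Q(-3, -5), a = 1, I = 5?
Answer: -297/4 ≈ -74.250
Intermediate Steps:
n(L, C) = -C/4
D = -7 (D = -2 + 1*(-5) = -2 - 5 = -7)
d(O, y) = -3*y
d(6, -3)*(n(2, I) + D) = (-3*(-3))*(-¼*5 - 7) = 9*(-5/4 - 7) = 9*(-33/4) = -297/4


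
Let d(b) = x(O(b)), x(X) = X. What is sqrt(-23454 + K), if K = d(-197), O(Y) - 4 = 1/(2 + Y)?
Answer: I*sqrt(891686445)/195 ≈ 153.13*I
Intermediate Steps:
O(Y) = 4 + 1/(2 + Y)
d(b) = (9 + 4*b)/(2 + b)
K = 779/195 (K = (9 + 4*(-197))/(2 - 197) = (9 - 788)/(-195) = -1/195*(-779) = 779/195 ≈ 3.9949)
sqrt(-23454 + K) = sqrt(-23454 + 779/195) = sqrt(-4572751/195) = I*sqrt(891686445)/195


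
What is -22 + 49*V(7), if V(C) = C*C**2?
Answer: 16785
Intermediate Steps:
V(C) = C**3
-22 + 49*V(7) = -22 + 49*7**3 = -22 + 49*343 = -22 + 16807 = 16785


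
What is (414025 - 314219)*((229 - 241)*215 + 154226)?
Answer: 15135180676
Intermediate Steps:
(414025 - 314219)*((229 - 241)*215 + 154226) = 99806*(-12*215 + 154226) = 99806*(-2580 + 154226) = 99806*151646 = 15135180676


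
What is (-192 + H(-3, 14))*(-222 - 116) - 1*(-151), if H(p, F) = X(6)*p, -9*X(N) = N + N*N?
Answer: 60315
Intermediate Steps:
X(N) = -N/9 - N²/9 (X(N) = -(N + N*N)/9 = -(N + N²)/9 = -N/9 - N²/9)
H(p, F) = -14*p/3 (H(p, F) = (-⅑*6*(1 + 6))*p = (-⅑*6*7)*p = -14*p/3)
(-192 + H(-3, 14))*(-222 - 116) - 1*(-151) = (-192 - 14/3*(-3))*(-222 - 116) - 1*(-151) = (-192 + 14)*(-338) + 151 = -178*(-338) + 151 = 60164 + 151 = 60315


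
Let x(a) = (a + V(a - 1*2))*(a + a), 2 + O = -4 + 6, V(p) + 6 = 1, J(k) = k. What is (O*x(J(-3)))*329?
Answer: 0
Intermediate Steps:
V(p) = -5 (V(p) = -6 + 1 = -5)
O = 0 (O = -2 + (-4 + 6) = -2 + 2 = 0)
x(a) = 2*a*(-5 + a) (x(a) = (a - 5)*(a + a) = (-5 + a)*(2*a) = 2*a*(-5 + a))
(O*x(J(-3)))*329 = (0*(2*(-3)*(-5 - 3)))*329 = (0*(2*(-3)*(-8)))*329 = (0*48)*329 = 0*329 = 0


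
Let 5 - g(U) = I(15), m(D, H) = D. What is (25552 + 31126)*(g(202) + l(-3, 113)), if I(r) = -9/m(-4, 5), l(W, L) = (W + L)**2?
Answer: 1371919329/2 ≈ 6.8596e+8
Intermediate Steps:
l(W, L) = (L + W)**2
I(r) = 9/4 (I(r) = -9/(-4) = -9*(-1/4) = 9/4)
g(U) = 11/4 (g(U) = 5 - 1*9/4 = 5 - 9/4 = 11/4)
(25552 + 31126)*(g(202) + l(-3, 113)) = (25552 + 31126)*(11/4 + (113 - 3)**2) = 56678*(11/4 + 110**2) = 56678*(11/4 + 12100) = 56678*(48411/4) = 1371919329/2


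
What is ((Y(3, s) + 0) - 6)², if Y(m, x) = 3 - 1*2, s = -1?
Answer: 25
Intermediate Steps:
Y(m, x) = 1 (Y(m, x) = 3 - 2 = 1)
((Y(3, s) + 0) - 6)² = ((1 + 0) - 6)² = (1 - 6)² = (-5)² = 25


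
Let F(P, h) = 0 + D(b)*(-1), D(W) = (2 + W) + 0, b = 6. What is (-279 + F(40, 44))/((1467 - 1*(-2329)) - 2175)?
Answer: -287/1621 ≈ -0.17705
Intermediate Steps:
D(W) = 2 + W
F(P, h) = -8 (F(P, h) = 0 + (2 + 6)*(-1) = 0 + 8*(-1) = 0 - 8 = -8)
(-279 + F(40, 44))/((1467 - 1*(-2329)) - 2175) = (-279 - 8)/((1467 - 1*(-2329)) - 2175) = -287/((1467 + 2329) - 2175) = -287/(3796 - 2175) = -287/1621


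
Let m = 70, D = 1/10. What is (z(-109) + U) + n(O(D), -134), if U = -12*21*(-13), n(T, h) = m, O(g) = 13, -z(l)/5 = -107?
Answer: 3881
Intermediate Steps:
z(l) = 535 (z(l) = -5*(-107) = 535)
D = ⅒ ≈ 0.10000
n(T, h) = 70
U = 3276 (U = -252*(-13) = 3276)
(z(-109) + U) + n(O(D), -134) = (535 + 3276) + 70 = 3811 + 70 = 3881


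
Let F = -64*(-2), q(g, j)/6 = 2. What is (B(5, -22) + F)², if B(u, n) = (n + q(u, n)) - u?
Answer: 12769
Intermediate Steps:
q(g, j) = 12 (q(g, j) = 6*2 = 12)
B(u, n) = 12 + n - u (B(u, n) = (n + 12) - u = (12 + n) - u = 12 + n - u)
F = 128
(B(5, -22) + F)² = ((12 - 22 - 1*5) + 128)² = ((12 - 22 - 5) + 128)² = (-15 + 128)² = 113² = 12769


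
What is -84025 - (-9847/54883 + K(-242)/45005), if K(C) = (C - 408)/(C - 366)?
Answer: -12618559557780707/150176572432 ≈ -84025.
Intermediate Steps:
K(C) = (-408 + C)/(-366 + C)
-84025 - (-9847/54883 + K(-242)/45005) = -84025 - (-9847/54883 + ((-408 - 242)/(-366 - 242))/45005) = -84025 - (-9847*1/54883 + (-650/(-608))*(1/45005)) = -84025 - (-9847/54883 - 1/608*(-650)*(1/45005)) = -84025 - (-9847/54883 + (325/304)*(1/45005)) = -84025 - (-9847/54883 + 65/2736304) = -84025 - 1*(-26940818093/150176572432) = -84025 + 26940818093/150176572432 = -12618559557780707/150176572432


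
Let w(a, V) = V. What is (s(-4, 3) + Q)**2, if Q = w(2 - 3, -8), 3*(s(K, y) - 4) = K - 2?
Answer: 36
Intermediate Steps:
s(K, y) = 10/3 + K/3 (s(K, y) = 4 + (K - 2)/3 = 4 + (-2 + K)/3 = 4 + (-2/3 + K/3) = 10/3 + K/3)
Q = -8
(s(-4, 3) + Q)**2 = ((10/3 + (1/3)*(-4)) - 8)**2 = ((10/3 - 4/3) - 8)**2 = (2 - 8)**2 = (-6)**2 = 36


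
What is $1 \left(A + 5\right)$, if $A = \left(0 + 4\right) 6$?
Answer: $29$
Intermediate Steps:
$A = 24$ ($A = 4 \cdot 6 = 24$)
$1 \left(A + 5\right) = 1 \left(24 + 5\right) = 1 \cdot 29 = 29$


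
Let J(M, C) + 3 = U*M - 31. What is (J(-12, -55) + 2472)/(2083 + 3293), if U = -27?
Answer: 1381/2688 ≈ 0.51377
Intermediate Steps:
J(M, C) = -34 - 27*M (J(M, C) = -3 + (-27*M - 31) = -3 + (-31 - 27*M) = -34 - 27*M)
(J(-12, -55) + 2472)/(2083 + 3293) = ((-34 - 27*(-12)) + 2472)/(2083 + 3293) = ((-34 + 324) + 2472)/5376 = (290 + 2472)*(1/5376) = 2762*(1/5376) = 1381/2688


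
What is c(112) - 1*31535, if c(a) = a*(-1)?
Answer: -31647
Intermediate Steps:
c(a) = -a
c(112) - 1*31535 = -1*112 - 1*31535 = -112 - 31535 = -31647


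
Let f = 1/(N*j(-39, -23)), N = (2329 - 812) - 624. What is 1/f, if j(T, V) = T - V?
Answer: -14288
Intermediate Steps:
N = 893 (N = 1517 - 624 = 893)
f = -1/14288 (f = 1/(893*(-39 - 1*(-23))) = 1/(893*(-39 + 23)) = (1/893)/(-16) = (1/893)*(-1/16) = -1/14288 ≈ -6.9989e-5)
1/f = 1/(-1/14288) = -14288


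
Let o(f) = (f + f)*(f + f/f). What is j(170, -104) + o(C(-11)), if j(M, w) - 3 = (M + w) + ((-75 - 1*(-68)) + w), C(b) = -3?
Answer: -30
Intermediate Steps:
o(f) = 2*f*(1 + f) (o(f) = (2*f)*(f + 1) = (2*f)*(1 + f) = 2*f*(1 + f))
j(M, w) = -4 + M + 2*w (j(M, w) = 3 + ((M + w) + ((-75 - 1*(-68)) + w)) = 3 + ((M + w) + ((-75 + 68) + w)) = 3 + ((M + w) + (-7 + w)) = 3 + (-7 + M + 2*w) = -4 + M + 2*w)
j(170, -104) + o(C(-11)) = (-4 + 170 + 2*(-104)) + 2*(-3)*(1 - 3) = (-4 + 170 - 208) + 2*(-3)*(-2) = -42 + 12 = -30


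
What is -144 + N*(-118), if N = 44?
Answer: -5336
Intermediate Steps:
-144 + N*(-118) = -144 + 44*(-118) = -144 - 5192 = -5336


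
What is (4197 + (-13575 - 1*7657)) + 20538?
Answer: 3503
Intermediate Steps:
(4197 + (-13575 - 1*7657)) + 20538 = (4197 + (-13575 - 7657)) + 20538 = (4197 - 21232) + 20538 = -17035 + 20538 = 3503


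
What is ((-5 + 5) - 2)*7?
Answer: -14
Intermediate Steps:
((-5 + 5) - 2)*7 = (0 - 2)*7 = -2*7 = -14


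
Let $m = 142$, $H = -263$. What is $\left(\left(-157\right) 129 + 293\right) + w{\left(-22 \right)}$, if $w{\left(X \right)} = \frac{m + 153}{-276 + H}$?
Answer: $- \frac{10758735}{539} \approx -19961.0$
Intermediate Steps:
$w{\left(X \right)} = - \frac{295}{539}$ ($w{\left(X \right)} = \frac{142 + 153}{-276 - 263} = \frac{295}{-539} = 295 \left(- \frac{1}{539}\right) = - \frac{295}{539}$)
$\left(\left(-157\right) 129 + 293\right) + w{\left(-22 \right)} = \left(\left(-157\right) 129 + 293\right) - \frac{295}{539} = \left(-20253 + 293\right) - \frac{295}{539} = -19960 - \frac{295}{539} = - \frac{10758735}{539}$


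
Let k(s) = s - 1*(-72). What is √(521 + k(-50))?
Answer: √543 ≈ 23.302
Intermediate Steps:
k(s) = 72 + s (k(s) = s + 72 = 72 + s)
√(521 + k(-50)) = √(521 + (72 - 50)) = √(521 + 22) = √543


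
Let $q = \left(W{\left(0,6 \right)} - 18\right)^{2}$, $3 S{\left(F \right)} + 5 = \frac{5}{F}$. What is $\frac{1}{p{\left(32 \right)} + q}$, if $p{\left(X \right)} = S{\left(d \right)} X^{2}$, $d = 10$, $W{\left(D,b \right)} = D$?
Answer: $- \frac{1}{1212} \approx -0.00082508$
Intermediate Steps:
$S{\left(F \right)} = - \frac{5}{3} + \frac{5}{3 F}$ ($S{\left(F \right)} = - \frac{5}{3} + \frac{5 \frac{1}{F}}{3} = - \frac{5}{3} + \frac{5}{3 F}$)
$p{\left(X \right)} = - \frac{3 X^{2}}{2}$ ($p{\left(X \right)} = \frac{5 \left(1 - 10\right)}{3 \cdot 10} X^{2} = \frac{5}{3} \cdot \frac{1}{10} \left(1 - 10\right) X^{2} = \frac{5}{3} \cdot \frac{1}{10} \left(-9\right) X^{2} = - \frac{3 X^{2}}{2}$)
$q = 324$ ($q = \left(0 - 18\right)^{2} = \left(-18\right)^{2} = 324$)
$\frac{1}{p{\left(32 \right)} + q} = \frac{1}{- \frac{3 \cdot 32^{2}}{2} + 324} = \frac{1}{\left(- \frac{3}{2}\right) 1024 + 324} = \frac{1}{-1536 + 324} = \frac{1}{-1212} = - \frac{1}{1212}$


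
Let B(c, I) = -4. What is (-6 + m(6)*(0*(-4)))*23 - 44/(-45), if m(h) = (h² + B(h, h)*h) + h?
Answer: -6166/45 ≈ -137.02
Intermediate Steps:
m(h) = h² - 3*h (m(h) = (h² - 4*h) + h = h² - 3*h)
(-6 + m(6)*(0*(-4)))*23 - 44/(-45) = (-6 + (6*(-3 + 6))*(0*(-4)))*23 - 44/(-45) = (-6 + (6*3)*0)*23 - 44*(-1/45) = (-6 + 18*0)*23 + 44/45 = (-6 + 0)*23 + 44/45 = -6*23 + 44/45 = -138 + 44/45 = -6166/45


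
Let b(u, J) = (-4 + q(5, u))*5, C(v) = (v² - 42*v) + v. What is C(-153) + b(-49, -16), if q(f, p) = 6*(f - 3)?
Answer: 29722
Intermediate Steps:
C(v) = v² - 41*v
q(f, p) = -18 + 6*f (q(f, p) = 6*(-3 + f) = -18 + 6*f)
b(u, J) = 40 (b(u, J) = (-4 + (-18 + 6*5))*5 = (-4 + (-18 + 30))*5 = (-4 + 12)*5 = 8*5 = 40)
C(-153) + b(-49, -16) = -153*(-41 - 153) + 40 = -153*(-194) + 40 = 29682 + 40 = 29722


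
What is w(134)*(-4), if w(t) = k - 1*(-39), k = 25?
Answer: -256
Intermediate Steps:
w(t) = 64 (w(t) = 25 - 1*(-39) = 25 + 39 = 64)
w(134)*(-4) = 64*(-4) = -256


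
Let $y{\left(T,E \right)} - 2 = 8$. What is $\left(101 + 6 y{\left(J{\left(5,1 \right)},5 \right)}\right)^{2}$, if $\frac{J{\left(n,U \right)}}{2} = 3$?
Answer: $25921$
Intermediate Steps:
$J{\left(n,U \right)} = 6$ ($J{\left(n,U \right)} = 2 \cdot 3 = 6$)
$y{\left(T,E \right)} = 10$ ($y{\left(T,E \right)} = 2 + 8 = 10$)
$\left(101 + 6 y{\left(J{\left(5,1 \right)},5 \right)}\right)^{2} = \left(101 + 6 \cdot 10\right)^{2} = \left(101 + 60\right)^{2} = 161^{2} = 25921$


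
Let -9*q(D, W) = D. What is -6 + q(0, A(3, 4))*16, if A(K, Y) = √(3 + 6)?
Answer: -6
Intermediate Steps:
A(K, Y) = 3 (A(K, Y) = √9 = 3)
q(D, W) = -D/9
-6 + q(0, A(3, 4))*16 = -6 - ⅑*0*16 = -6 + 0*16 = -6 + 0 = -6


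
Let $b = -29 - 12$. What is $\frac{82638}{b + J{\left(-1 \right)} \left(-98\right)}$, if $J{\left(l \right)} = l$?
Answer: $\frac{27546}{19} \approx 1449.8$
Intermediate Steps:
$b = -41$ ($b = -29 - 12 = -41$)
$\frac{82638}{b + J{\left(-1 \right)} \left(-98\right)} = \frac{82638}{-41 - -98} = \frac{82638}{-41 + 98} = \frac{82638}{57} = 82638 \cdot \frac{1}{57} = \frac{27546}{19}$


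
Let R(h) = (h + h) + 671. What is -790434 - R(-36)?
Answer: -791033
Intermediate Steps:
R(h) = 671 + 2*h (R(h) = 2*h + 671 = 671 + 2*h)
-790434 - R(-36) = -790434 - (671 + 2*(-36)) = -790434 - (671 - 72) = -790434 - 1*599 = -790434 - 599 = -791033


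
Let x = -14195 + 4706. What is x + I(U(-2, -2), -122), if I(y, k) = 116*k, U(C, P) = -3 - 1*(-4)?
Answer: -23641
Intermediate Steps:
U(C, P) = 1 (U(C, P) = -3 + 4 = 1)
x = -9489
x + I(U(-2, -2), -122) = -9489 + 116*(-122) = -9489 - 14152 = -23641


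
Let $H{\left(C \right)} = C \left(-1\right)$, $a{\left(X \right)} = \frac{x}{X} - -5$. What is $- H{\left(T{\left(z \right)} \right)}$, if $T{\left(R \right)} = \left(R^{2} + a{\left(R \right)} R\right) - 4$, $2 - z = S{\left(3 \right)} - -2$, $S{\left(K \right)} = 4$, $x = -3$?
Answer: $-11$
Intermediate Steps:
$z = -4$ ($z = 2 - \left(4 - -2\right) = 2 - \left(4 + 2\right) = 2 - 6 = -4$)
$a{\left(X \right)} = 5 - \frac{3}{X}$ ($a{\left(X \right)} = - \frac{3}{X} - -5 = - \frac{3}{X} + 5 = 5 - \frac{3}{X}$)
$T{\left(R \right)} = -4 + R^{2} + R \left(5 - \frac{3}{R}\right)$ ($T{\left(R \right)} = \left(R^{2} + \left(5 - \frac{3}{R}\right) R\right) - 4 = \left(R^{2} + R \left(5 - \frac{3}{R}\right)\right) - 4 = -4 + R^{2} + R \left(5 - \frac{3}{R}\right)$)
$H{\left(C \right)} = - C$
$- H{\left(T{\left(z \right)} \right)} = - \left(-1\right) \left(-7 + \left(-4\right)^{2} + 5 \left(-4\right)\right) = - \left(-1\right) \left(-7 + 16 - 20\right) = - \left(-1\right) \left(-11\right) = \left(-1\right) 11 = -11$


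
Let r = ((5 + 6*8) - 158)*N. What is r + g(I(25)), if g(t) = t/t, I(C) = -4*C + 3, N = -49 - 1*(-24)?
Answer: 2626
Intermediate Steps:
N = -25 (N = -49 + 24 = -25)
I(C) = 3 - 4*C
g(t) = 1
r = 2625 (r = ((5 + 6*8) - 158)*(-25) = ((5 + 48) - 158)*(-25) = (53 - 158)*(-25) = -105*(-25) = 2625)
r + g(I(25)) = 2625 + 1 = 2626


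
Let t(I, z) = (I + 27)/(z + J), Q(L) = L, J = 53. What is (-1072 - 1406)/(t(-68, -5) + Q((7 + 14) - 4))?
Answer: -118944/775 ≈ -153.48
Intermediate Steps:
t(I, z) = (27 + I)/(53 + z) (t(I, z) = (I + 27)/(z + 53) = (27 + I)/(53 + z))
(-1072 - 1406)/(t(-68, -5) + Q((7 + 14) - 4)) = (-1072 - 1406)/((27 - 68)/(53 - 5) + ((7 + 14) - 4)) = -2478/(-41/48 + (21 - 4)) = -2478/((1/48)*(-41) + 17) = -2478/(-41/48 + 17) = -2478/775/48 = -2478*48/775 = -118944/775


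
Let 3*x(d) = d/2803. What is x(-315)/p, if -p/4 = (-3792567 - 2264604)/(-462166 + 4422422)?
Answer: -34652240/5659416771 ≈ -0.0061229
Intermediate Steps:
x(d) = d/8409 (x(d) = (d/2803)/3 = d/8409)
p = 6057171/990064 (p = -4*(-3792567 - 2264604)/(-462166 + 4422422) = -(-24228684)/3960256 = -4*(-6057171/3960256) = 6057171/990064 ≈ 6.1180)
x(-315)/p = ((1/8409)*(-315))/(6057171/990064) = -105/2803*990064/6057171 = -34652240/5659416771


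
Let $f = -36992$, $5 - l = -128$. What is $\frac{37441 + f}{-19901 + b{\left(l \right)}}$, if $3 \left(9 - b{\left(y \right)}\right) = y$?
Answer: $- \frac{1347}{59809} \approx -0.022522$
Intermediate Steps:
$l = 133$ ($l = 5 - -128 = 5 + 128 = 133$)
$b{\left(y \right)} = 9 - \frac{y}{3}$
$\frac{37441 + f}{-19901 + b{\left(l \right)}} = \frac{37441 - 36992}{-19901 + \left(9 - \frac{133}{3}\right)} = \frac{449}{-19901 + \left(9 - \frac{133}{3}\right)} = \frac{449}{-19901 - \frac{106}{3}} = \frac{449}{- \frac{59809}{3}} = 449 \left(- \frac{3}{59809}\right) = - \frac{1347}{59809}$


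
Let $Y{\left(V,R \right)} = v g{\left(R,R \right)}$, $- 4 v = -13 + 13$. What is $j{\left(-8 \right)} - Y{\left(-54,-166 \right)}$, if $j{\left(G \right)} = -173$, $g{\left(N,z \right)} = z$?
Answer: $-173$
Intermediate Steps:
$v = 0$ ($v = - \frac{-13 + 13}{4} = \left(- \frac{1}{4}\right) 0 = 0$)
$Y{\left(V,R \right)} = 0$ ($Y{\left(V,R \right)} = 0 R = 0$)
$j{\left(-8 \right)} - Y{\left(-54,-166 \right)} = -173 - 0 = -173 + 0 = -173$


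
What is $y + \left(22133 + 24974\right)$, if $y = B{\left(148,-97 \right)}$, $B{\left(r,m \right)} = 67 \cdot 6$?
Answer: $47509$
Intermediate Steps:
$B{\left(r,m \right)} = 402$
$y = 402$
$y + \left(22133 + 24974\right) = 402 + \left(22133 + 24974\right) = 402 + 47107 = 47509$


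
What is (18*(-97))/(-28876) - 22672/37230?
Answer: -147418273/268763370 ≈ -0.54851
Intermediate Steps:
(18*(-97))/(-28876) - 22672/37230 = -1746*(-1/28876) - 22672*1/37230 = 873/14438 - 11336/18615 = -147418273/268763370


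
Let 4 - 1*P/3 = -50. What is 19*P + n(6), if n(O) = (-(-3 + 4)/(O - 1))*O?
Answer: 15384/5 ≈ 3076.8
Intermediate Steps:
P = 162 (P = 12 - 3*(-50) = 12 + 150 = 162)
n(O) = -O/(-1 + O) (n(O) = (-1/(-1 + O))*O = -O/(-1 + O))
19*P + n(6) = 19*162 - 1*6/(-1 + 6) = 3078 - 1*6/5 = 3078 - 1*6*1/5 = 3078 - 6/5 = 15384/5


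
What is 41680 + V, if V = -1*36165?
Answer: 5515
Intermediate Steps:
V = -36165
41680 + V = 41680 - 36165 = 5515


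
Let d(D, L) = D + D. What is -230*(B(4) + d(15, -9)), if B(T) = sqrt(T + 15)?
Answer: -6900 - 230*sqrt(19) ≈ -7902.5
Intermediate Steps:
B(T) = sqrt(15 + T)
d(D, L) = 2*D
-230*(B(4) + d(15, -9)) = -230*(sqrt(15 + 4) + 2*15) = -230*(sqrt(19) + 30) = -230*(30 + sqrt(19)) = -6900 - 230*sqrt(19)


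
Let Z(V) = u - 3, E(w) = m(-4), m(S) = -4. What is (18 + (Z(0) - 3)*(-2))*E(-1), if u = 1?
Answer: -112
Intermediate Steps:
E(w) = -4
Z(V) = -2 (Z(V) = 1 - 3 = -2)
(18 + (Z(0) - 3)*(-2))*E(-1) = (18 + (-2 - 3)*(-2))*(-4) = (18 - 5*(-2))*(-4) = (18 + 10)*(-4) = 28*(-4) = -112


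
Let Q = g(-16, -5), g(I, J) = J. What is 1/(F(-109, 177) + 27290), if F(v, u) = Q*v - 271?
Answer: 1/27564 ≈ 3.6279e-5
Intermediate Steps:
Q = -5
F(v, u) = -271 - 5*v (F(v, u) = -5*v - 271 = -271 - 5*v)
1/(F(-109, 177) + 27290) = 1/((-271 - 5*(-109)) + 27290) = 1/((-271 + 545) + 27290) = 1/(274 + 27290) = 1/27564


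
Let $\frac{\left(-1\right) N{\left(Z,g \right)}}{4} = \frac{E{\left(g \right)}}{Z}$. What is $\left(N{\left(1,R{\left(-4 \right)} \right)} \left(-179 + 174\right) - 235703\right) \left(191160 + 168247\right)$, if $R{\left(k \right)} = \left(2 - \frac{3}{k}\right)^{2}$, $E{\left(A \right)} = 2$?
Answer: $-84698931841$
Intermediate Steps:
$N{\left(Z,g \right)} = - \frac{8}{Z}$ ($N{\left(Z,g \right)} = - 4 \frac{2}{Z} = - \frac{8}{Z}$)
$\left(N{\left(1,R{\left(-4 \right)} \right)} \left(-179 + 174\right) - 235703\right) \left(191160 + 168247\right) = \left(- \frac{8}{1} \left(-179 + 174\right) - 235703\right) \left(191160 + 168247\right) = \left(\left(-8\right) 1 \left(-5\right) - 235703\right) 359407 = \left(\left(-8\right) \left(-5\right) - 235703\right) 359407 = \left(40 - 235703\right) 359407 = \left(-235663\right) 359407 = -84698931841$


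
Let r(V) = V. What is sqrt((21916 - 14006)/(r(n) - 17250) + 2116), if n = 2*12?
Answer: sqrt(17437643421)/2871 ≈ 45.995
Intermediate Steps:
n = 24
sqrt((21916 - 14006)/(r(n) - 17250) + 2116) = sqrt((21916 - 14006)/(24 - 17250) + 2116) = sqrt(7910/(-17226) + 2116) = sqrt(7910*(-1/17226) + 2116) = sqrt(-3955/8613 + 2116) = sqrt(18221153/8613) = sqrt(17437643421)/2871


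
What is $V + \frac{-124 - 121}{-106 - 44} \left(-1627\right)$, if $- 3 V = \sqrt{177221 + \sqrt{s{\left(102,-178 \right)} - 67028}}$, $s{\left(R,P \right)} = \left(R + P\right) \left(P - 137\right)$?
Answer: $- \frac{79723}{30} - \frac{\sqrt{177221 + 4 i \sqrt{2693}}}{3} \approx -2797.8 - 0.082181 i$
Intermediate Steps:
$s{\left(R,P \right)} = \left(-137 + P\right) \left(P + R\right)$ ($s{\left(R,P \right)} = \left(P + R\right) \left(-137 + P\right) = \left(-137 + P\right) \left(P + R\right)$)
$V = - \frac{\sqrt{177221 + 4 i \sqrt{2693}}}{3}$ ($V = - \frac{\sqrt{177221 + \sqrt{\left(\left(-178\right)^{2} - -24386 - 13974 - 18156\right) - 67028}}}{3} = - \frac{\sqrt{177221 + \sqrt{\left(31684 + 24386 - 13974 - 18156\right) - 67028}}}{3} = - \frac{\sqrt{177221 + \sqrt{23940 - 67028}}}{3} = - \frac{\sqrt{177221 + \sqrt{-43088}}}{3} = - \frac{\sqrt{177221 + 4 i \sqrt{2693}}}{3} \approx -140.33 - 0.082181 i$)
$V + \frac{-124 - 121}{-106 - 44} \left(-1627\right) = - \frac{\sqrt{177221 + 4 i \sqrt{2693}}}{3} + \frac{-124 - 121}{-106 - 44} \left(-1627\right) = - \frac{\sqrt{177221 + 4 i \sqrt{2693}}}{3} + - \frac{245}{-150} \left(-1627\right) = - \frac{\sqrt{177221 + 4 i \sqrt{2693}}}{3} + \left(-245\right) \left(- \frac{1}{150}\right) \left(-1627\right) = - \frac{\sqrt{177221 + 4 i \sqrt{2693}}}{3} + \frac{49}{30} \left(-1627\right) = - \frac{\sqrt{177221 + 4 i \sqrt{2693}}}{3} - \frac{79723}{30} = - \frac{79723}{30} - \frac{\sqrt{177221 + 4 i \sqrt{2693}}}{3}$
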